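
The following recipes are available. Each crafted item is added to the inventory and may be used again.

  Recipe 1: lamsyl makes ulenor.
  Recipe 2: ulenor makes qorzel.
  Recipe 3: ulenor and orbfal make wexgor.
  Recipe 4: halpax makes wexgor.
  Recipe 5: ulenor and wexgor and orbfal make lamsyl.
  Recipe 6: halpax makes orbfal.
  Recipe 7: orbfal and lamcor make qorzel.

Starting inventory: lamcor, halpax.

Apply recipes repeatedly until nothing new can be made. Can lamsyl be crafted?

lamsyl would need ulenor, wexgor, and orbfal (Recipe 5), but ulenor is never obtained.

No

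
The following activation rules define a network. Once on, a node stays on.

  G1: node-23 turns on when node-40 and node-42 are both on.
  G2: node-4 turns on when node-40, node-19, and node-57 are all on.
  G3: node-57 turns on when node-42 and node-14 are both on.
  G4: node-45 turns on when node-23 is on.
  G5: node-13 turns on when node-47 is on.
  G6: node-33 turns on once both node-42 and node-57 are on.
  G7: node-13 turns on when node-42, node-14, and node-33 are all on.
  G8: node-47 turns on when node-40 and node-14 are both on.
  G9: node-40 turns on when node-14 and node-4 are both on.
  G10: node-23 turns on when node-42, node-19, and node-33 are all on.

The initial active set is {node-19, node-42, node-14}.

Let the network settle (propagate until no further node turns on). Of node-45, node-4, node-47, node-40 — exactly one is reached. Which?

node-45

G3: node-42 and node-14 on → node-57 on.
G6: node-42 and node-57 on → node-33 on.
G10: node-42, node-19, and node-33 on → node-23 on.
G4: node-23 on → node-45 on.
node-47 would need node-40 and node-14 (G8), but node-40 never turns on. node-4 would need node-40, node-19, and node-57 (G2), but node-40 never turns on. node-40 would need node-14 and node-4 (G9), but node-4 never turns on.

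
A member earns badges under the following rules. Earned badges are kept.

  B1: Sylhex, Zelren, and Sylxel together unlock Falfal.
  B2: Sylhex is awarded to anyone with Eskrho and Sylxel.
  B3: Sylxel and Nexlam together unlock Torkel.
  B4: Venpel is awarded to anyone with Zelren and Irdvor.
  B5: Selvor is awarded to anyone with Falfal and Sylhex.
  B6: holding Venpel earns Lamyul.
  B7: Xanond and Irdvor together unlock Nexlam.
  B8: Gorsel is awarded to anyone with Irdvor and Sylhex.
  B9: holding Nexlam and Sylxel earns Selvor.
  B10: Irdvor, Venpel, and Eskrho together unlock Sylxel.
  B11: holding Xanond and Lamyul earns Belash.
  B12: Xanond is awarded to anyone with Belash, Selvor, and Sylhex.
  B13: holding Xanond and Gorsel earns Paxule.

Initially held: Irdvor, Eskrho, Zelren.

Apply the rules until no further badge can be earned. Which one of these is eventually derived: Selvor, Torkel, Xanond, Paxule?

With Zelren and Irdvor, Venpel is earned (B4).
With Irdvor, Venpel, and Eskrho, Sylxel is earned (B10).
With Eskrho and Sylxel, Sylhex is earned (B2).
With Sylhex, Zelren, and Sylxel, Falfal is earned (B1).
With Falfal and Sylhex, Selvor is earned (B5).
Paxule would need Xanond and Gorsel (B13), but Xanond is never earned. Torkel would need Sylxel and Nexlam (B3), but Nexlam is never earned. Xanond would need Belash, Selvor, and Sylhex (B12), but Belash is never earned.

Selvor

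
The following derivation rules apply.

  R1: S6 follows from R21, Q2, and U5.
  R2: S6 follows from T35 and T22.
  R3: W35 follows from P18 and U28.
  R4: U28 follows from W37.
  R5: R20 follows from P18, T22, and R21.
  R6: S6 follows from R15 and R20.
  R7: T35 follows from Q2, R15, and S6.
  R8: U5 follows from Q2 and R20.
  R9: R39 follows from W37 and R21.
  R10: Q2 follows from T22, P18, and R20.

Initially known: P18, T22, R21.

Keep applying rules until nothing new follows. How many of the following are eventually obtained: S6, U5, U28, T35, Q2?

3

P18, T22, and R21 hold, so R20 follows (R5).
From T22, P18, and R20, R10 gives Q2.
From Q2 and R20, R8 gives U5.
R21, Q2, and U5 hold, so S6 follows (R1).
S6: reached.
U5: reached.
U28 would need W37 (R4), but W37 is never established.
T35 would need Q2, R15, and S6 (R7), but R15 is never established.
Q2: reached.
Reached: S6, U5, and Q2 — 3 of the 5.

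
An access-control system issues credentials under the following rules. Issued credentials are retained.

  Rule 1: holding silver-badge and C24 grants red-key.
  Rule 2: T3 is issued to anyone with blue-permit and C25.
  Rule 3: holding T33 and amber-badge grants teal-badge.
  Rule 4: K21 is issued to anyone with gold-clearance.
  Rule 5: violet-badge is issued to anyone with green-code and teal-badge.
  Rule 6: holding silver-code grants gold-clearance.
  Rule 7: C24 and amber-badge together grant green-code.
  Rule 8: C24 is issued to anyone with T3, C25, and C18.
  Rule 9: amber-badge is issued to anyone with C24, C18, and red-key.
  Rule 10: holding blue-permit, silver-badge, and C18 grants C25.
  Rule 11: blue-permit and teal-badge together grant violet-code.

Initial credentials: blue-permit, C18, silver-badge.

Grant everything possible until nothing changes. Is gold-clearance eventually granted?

gold-clearance would need silver-code (Rule 6), but silver-code is never granted.

No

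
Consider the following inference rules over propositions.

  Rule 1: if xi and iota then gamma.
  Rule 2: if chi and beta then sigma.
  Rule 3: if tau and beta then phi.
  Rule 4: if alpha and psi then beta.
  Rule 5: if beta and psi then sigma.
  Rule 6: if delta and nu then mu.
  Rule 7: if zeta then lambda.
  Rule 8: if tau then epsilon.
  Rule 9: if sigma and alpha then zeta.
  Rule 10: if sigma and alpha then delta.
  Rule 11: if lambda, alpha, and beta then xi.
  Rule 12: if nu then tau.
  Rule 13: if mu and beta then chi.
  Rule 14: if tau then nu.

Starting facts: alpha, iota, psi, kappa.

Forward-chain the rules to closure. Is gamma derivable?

From alpha and psi, Rule 4 gives beta.
beta and psi hold, so sigma follows (Rule 5).
From sigma and alpha, Rule 9 gives zeta.
zeta holds, so lambda follows (Rule 7).
lambda, alpha, and beta hold, so xi follows (Rule 11).
xi and iota hold, so gamma follows (Rule 1).

Yes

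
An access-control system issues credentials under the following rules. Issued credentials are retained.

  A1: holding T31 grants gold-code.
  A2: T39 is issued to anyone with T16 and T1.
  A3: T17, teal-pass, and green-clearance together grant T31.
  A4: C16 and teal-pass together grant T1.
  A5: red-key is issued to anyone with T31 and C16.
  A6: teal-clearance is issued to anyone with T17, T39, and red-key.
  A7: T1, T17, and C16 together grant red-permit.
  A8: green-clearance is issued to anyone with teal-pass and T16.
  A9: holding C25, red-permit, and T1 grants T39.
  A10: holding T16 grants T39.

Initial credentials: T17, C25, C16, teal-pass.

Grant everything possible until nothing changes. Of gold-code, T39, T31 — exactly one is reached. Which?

T39

Holding C16 and teal-pass grants T1 (A4).
Holding T1, T17, and C16 grants red-permit (A7).
Holding C25, red-permit, and T1 grants T39 (A9).
T31 would need T17, teal-pass, and green-clearance (A3), but green-clearance is never granted. gold-code would need T31 (A1), but T31 is never granted.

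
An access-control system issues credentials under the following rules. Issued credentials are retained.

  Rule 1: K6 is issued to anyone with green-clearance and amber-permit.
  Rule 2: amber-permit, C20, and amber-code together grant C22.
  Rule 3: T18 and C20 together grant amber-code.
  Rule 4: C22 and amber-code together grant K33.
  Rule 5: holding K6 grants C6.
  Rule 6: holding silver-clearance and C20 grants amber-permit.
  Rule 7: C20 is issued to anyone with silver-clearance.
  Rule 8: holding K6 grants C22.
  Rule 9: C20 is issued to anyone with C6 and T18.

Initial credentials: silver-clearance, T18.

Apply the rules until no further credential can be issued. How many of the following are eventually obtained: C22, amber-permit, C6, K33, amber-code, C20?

5

Holding silver-clearance grants C20 (Rule 7).
Holding T18 and C20 grants amber-code (Rule 3).
Holding silver-clearance and C20 grants amber-permit (Rule 6).
Holding amber-permit, C20, and amber-code grants C22 (Rule 2).
Holding C22 and amber-code grants K33 (Rule 4).
C22: reached.
amber-permit: reached.
C6 would need K6 (Rule 5), but K6 is never granted.
K33: reached.
amber-code: reached.
C20: reached.
Reached: C22, amber-permit, K33, amber-code, and C20 — 5 of the 6.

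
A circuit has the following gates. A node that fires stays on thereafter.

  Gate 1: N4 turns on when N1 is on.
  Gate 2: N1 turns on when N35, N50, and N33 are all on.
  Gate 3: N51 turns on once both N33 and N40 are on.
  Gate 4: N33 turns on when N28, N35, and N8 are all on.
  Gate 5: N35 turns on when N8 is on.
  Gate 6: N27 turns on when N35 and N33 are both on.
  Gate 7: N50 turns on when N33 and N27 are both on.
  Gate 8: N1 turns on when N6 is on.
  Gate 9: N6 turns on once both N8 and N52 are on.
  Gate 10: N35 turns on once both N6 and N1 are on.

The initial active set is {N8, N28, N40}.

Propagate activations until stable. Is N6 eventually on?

No

N6 would need N8 and N52 (Gate 9), but N52 never turns on.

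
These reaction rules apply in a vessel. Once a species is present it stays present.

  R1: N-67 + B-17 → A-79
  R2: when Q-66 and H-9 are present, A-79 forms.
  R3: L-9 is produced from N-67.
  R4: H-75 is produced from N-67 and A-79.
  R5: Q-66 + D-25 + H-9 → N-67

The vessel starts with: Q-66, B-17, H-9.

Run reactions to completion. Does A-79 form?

Q-66 and H-9 present → A-79 forms (R2).

Yes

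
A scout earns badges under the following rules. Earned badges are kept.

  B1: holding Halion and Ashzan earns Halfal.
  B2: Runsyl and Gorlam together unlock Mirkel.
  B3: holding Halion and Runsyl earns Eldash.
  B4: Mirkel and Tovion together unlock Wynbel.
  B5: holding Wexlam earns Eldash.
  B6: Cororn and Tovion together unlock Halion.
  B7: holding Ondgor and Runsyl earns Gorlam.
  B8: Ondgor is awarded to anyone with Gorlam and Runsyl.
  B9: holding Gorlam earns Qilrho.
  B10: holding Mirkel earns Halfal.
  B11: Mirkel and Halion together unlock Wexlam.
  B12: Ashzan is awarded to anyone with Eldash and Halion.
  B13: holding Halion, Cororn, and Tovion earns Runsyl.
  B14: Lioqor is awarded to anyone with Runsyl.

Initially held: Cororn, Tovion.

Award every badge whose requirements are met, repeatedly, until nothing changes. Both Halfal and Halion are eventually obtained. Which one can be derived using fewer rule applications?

Halion

Halion: With Cororn and Tovion, Halion is earned (B6). [1 rule application]
Halfal: With Cororn and Tovion, Halion is earned (B6). With Halion, Cororn, and Tovion, Runsyl is earned (B13). With Halion and Runsyl, Eldash is earned (B3). With Eldash and Halion, Ashzan is earned (B12). With Halion and Ashzan, Halfal is earned (B1). [5 rule applications]
Halion needs fewer.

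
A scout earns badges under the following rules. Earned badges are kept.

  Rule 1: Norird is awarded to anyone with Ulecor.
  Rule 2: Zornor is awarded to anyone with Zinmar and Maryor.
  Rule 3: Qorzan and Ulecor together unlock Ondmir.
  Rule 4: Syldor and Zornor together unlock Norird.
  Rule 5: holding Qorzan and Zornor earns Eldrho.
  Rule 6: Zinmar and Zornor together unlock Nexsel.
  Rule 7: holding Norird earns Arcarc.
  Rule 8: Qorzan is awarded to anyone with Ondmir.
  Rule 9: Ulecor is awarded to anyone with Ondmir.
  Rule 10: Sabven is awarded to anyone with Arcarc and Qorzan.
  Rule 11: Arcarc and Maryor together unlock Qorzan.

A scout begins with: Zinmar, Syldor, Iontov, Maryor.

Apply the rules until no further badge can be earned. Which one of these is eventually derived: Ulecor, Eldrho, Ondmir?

With Zinmar and Maryor, Zornor is earned (Rule 2).
With Syldor and Zornor, Norird is earned (Rule 4).
With Norird, Arcarc is earned (Rule 7).
With Arcarc and Maryor, Qorzan is earned (Rule 11).
With Qorzan and Zornor, Eldrho is earned (Rule 5).
Ulecor would need Ondmir (Rule 9), but Ondmir is never earned. Ondmir would need Qorzan and Ulecor (Rule 3), but Ulecor is never earned.

Eldrho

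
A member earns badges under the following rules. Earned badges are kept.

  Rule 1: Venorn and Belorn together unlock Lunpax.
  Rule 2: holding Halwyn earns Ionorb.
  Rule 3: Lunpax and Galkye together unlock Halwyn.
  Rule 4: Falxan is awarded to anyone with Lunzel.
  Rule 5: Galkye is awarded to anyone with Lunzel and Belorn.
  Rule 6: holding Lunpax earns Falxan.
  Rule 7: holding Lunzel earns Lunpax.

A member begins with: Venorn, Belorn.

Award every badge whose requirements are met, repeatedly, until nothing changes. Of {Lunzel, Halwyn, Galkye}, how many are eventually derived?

No rule produces Lunzel, and it is not given.
Halwyn would need Lunpax and Galkye (Rule 3), but Galkye is never earned.
Galkye would need Lunzel and Belorn (Rule 5), but Lunzel is never earned.
None of the 3 are reached.

0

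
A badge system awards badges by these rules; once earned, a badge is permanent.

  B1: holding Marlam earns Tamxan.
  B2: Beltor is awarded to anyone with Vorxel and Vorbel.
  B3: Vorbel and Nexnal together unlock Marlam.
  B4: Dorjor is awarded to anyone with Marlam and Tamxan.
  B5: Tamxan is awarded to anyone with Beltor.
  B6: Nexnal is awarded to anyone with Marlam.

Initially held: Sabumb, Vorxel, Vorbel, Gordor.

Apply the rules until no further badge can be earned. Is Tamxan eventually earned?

Yes

With Vorxel and Vorbel, Beltor is earned (B2).
With Beltor, Tamxan is earned (B5).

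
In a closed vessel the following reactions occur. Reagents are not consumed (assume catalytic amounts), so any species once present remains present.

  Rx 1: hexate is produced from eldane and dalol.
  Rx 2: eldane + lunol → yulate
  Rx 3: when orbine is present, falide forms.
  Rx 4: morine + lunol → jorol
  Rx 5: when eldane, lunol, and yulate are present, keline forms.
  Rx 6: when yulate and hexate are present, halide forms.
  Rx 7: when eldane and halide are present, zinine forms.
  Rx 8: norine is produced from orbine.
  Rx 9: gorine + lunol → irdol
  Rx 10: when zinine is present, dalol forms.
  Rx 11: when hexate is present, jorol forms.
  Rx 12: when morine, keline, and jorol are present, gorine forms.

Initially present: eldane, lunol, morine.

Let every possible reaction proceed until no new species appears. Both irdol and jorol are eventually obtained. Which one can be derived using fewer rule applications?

jorol: morine and lunol present → jorol forms (Rx 4). [1 rule application]
irdol: eldane and lunol present → yulate forms (Rx 2). morine and lunol present → jorol forms (Rx 4). eldane, lunol, and yulate present → keline forms (Rx 5). morine, keline, and jorol present → gorine forms (Rx 12). gorine and lunol present → irdol forms (Rx 9). [5 rule applications]
jorol needs fewer.

jorol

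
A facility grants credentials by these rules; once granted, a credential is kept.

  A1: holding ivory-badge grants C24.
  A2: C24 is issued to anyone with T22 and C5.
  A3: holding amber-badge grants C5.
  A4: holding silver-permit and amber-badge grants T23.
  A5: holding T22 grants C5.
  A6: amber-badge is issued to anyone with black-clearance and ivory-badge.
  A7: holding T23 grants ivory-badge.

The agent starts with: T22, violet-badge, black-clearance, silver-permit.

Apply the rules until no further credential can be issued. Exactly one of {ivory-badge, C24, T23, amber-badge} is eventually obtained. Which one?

Holding T22 grants C5 (A5).
Holding T22 and C5 grants C24 (A2).
T23 would need silver-permit and amber-badge (A4), but amber-badge is never granted. ivory-badge would need T23 (A7), but T23 is never granted. amber-badge would need black-clearance and ivory-badge (A6), but ivory-badge is never granted.

C24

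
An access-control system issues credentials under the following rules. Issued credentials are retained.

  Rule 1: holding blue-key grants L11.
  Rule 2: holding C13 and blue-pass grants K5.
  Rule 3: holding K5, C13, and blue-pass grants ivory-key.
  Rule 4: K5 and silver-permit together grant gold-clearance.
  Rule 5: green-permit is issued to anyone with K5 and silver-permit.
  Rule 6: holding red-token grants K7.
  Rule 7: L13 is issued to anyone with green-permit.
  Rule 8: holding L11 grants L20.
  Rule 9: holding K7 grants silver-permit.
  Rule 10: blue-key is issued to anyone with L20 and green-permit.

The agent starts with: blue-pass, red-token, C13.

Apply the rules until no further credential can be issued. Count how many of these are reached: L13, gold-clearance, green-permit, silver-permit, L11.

Holding C13 and blue-pass grants K5 (Rule 2).
Holding red-token grants K7 (Rule 6).
Holding K7 grants silver-permit (Rule 9).
Holding K5 and silver-permit grants gold-clearance (Rule 4).
Holding K5 and silver-permit grants green-permit (Rule 5).
Holding green-permit grants L13 (Rule 7).
L13: reached.
gold-clearance: reached.
green-permit: reached.
silver-permit: reached.
L11 would need blue-key (Rule 1), but blue-key is never granted.
Reached: L13, gold-clearance, green-permit, and silver-permit — 4 of the 5.

4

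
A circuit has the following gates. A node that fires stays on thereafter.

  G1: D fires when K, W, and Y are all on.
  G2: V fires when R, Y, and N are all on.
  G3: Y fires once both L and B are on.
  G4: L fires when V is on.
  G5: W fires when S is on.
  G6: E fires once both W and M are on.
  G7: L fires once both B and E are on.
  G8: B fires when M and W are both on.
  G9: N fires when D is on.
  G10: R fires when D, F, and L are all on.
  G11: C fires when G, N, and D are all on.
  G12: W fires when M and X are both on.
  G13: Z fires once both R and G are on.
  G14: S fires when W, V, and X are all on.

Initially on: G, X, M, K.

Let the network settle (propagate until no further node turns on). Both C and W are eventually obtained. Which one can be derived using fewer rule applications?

W

W: M and X are on, so W fires (G12). [1 rule application]
C: M and X are on, so W fires (G12). G6: W and M on → E on. G8: M and W on → B on. B and E are on, so L fires (G7). L and B are on, so Y fires (G3). K, W, and Y are on, so D fires (G1). D is on, so N fires (G9). G, N, and D are on, so C fires (G11). [8 rule applications]
W needs fewer.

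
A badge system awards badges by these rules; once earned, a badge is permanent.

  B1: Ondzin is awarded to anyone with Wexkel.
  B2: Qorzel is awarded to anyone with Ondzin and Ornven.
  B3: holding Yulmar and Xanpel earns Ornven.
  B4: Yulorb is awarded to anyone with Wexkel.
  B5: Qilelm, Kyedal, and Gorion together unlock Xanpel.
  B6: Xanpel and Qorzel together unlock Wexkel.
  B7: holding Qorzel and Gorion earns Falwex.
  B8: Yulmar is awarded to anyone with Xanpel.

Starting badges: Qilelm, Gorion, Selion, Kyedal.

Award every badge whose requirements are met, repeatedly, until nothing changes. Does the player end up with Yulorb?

Yulorb would need Wexkel (B4), but Wexkel is never earned.

No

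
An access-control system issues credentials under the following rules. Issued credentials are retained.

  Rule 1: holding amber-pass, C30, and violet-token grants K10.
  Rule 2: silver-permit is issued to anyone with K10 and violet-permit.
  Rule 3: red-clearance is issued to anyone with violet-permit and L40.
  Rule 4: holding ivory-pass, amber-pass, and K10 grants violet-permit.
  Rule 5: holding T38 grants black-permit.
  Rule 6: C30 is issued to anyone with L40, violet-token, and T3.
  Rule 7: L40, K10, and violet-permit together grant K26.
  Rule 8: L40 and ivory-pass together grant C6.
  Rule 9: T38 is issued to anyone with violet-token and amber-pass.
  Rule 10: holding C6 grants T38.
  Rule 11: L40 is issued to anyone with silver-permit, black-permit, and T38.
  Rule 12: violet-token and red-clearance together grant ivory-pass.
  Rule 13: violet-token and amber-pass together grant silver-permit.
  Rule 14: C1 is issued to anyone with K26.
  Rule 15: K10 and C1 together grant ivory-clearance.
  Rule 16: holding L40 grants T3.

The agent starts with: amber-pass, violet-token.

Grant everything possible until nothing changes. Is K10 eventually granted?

Yes

Holding violet-token and amber-pass grants T38 (Rule 9).
Holding violet-token and amber-pass grants silver-permit (Rule 13).
Holding T38 grants black-permit (Rule 5).
Holding silver-permit, black-permit, and T38 grants L40 (Rule 11).
Holding L40 grants T3 (Rule 16).
Holding L40, violet-token, and T3 grants C30 (Rule 6).
Holding amber-pass, C30, and violet-token grants K10 (Rule 1).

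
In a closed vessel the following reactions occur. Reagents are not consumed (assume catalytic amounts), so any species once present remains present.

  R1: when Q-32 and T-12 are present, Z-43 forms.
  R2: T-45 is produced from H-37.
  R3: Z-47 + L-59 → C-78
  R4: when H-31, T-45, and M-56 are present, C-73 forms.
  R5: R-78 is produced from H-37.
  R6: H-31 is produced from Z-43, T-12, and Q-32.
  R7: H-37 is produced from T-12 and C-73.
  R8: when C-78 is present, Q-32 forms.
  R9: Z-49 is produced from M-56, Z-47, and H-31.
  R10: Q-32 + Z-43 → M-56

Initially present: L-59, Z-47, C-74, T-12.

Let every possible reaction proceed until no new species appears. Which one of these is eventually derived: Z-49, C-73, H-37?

Z-49

Z-47 and L-59 present → C-78 forms (R3).
C-78 present → Q-32 forms (R8).
Q-32 and T-12 present → Z-43 forms (R1).
Q-32 and Z-43 present → M-56 forms (R10).
Z-43, T-12, and Q-32 present → H-31 forms (R6).
M-56, Z-47, and H-31 present → Z-49 forms (R9).
C-73 would need H-31, T-45, and M-56 (R4), but T-45 never forms. H-37 would need T-12 and C-73 (R7), but C-73 never forms.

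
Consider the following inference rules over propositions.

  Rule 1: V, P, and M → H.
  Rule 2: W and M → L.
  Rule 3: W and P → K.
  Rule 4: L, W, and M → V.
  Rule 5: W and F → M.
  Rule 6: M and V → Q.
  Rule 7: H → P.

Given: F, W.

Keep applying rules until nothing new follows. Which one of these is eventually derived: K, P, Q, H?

Q

W and F hold, so M follows (Rule 5).
From W and M, Rule 2 gives L.
From L, W, and M, Rule 4 gives V.
M and V hold, so Q follows (Rule 6).
K would need W and P (Rule 3), but P is never established. P would need H (Rule 7), but H is never established. H would need V, P, and M (Rule 1), but P is never established.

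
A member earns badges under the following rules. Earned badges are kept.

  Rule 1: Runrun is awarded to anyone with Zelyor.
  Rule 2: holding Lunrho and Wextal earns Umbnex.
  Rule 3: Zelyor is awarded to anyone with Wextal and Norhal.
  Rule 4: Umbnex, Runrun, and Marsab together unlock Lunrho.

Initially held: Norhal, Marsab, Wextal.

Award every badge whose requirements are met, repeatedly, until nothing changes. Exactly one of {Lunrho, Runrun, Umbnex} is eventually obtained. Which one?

Runrun

With Wextal and Norhal, Zelyor is earned (Rule 3).
With Zelyor, Runrun is earned (Rule 1).
Lunrho would need Umbnex, Runrun, and Marsab (Rule 4), but Umbnex is never earned. Umbnex would need Lunrho and Wextal (Rule 2), but Lunrho is never earned.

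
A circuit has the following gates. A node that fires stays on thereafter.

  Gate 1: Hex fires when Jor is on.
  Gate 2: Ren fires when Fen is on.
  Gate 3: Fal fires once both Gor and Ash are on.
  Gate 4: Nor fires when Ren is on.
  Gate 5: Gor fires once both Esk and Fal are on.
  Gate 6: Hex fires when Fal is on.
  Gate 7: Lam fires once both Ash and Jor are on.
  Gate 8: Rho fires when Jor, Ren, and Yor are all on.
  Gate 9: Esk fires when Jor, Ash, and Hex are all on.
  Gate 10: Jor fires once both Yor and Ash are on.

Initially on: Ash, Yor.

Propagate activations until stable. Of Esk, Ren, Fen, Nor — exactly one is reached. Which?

Esk

Yor and Ash are on, so Jor fires (Gate 10).
Gate 1: Jor on → Hex on.
Gate 9: Jor, Ash, and Hex on → Esk on.
No rule produces Fen, and it is not given. Nor would need Ren (Gate 4), but Ren never turns on. Ren would need Fen (Gate 2), but Fen never turns on.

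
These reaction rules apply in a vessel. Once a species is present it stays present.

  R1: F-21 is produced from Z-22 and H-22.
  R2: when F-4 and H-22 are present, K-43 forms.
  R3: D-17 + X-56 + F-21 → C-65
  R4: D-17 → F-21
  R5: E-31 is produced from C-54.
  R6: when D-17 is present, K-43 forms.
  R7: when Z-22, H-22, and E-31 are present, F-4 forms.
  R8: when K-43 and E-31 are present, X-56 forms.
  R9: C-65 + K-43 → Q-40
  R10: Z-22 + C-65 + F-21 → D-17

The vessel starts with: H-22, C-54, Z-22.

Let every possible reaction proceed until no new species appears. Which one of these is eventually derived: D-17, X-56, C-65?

X-56

C-54 present → E-31 forms (R5).
Z-22, H-22, and E-31 present → F-4 forms (R7).
F-4 and H-22 present → K-43 forms (R2).
K-43 and E-31 present → X-56 forms (R8).
C-65 would need D-17, X-56, and F-21 (R3), but D-17 never forms. D-17 would need Z-22, C-65, and F-21 (R10), but C-65 never forms.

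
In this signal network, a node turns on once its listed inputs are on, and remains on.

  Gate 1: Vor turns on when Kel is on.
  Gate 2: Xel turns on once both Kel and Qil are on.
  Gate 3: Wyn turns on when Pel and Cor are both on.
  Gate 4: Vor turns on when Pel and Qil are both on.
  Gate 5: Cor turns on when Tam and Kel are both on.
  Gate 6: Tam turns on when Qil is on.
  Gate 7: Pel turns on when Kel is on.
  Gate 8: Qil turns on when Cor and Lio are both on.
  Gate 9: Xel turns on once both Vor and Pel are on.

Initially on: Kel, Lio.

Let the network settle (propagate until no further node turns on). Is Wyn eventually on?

Wyn would need Pel and Cor (Gate 3), but Cor never turns on.

No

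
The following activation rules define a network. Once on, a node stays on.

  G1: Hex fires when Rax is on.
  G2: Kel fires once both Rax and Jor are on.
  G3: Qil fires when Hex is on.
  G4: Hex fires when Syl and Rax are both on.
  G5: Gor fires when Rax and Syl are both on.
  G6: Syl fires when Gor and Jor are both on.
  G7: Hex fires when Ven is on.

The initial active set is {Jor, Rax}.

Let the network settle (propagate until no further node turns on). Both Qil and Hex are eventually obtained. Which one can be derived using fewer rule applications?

Hex

Hex: Rax is on, so Hex fires (G1). [1 rule application]
Qil: Rax is on, so Hex fires (G1). Hex is on, so Qil fires (G3). [2 rule applications]
Hex needs fewer.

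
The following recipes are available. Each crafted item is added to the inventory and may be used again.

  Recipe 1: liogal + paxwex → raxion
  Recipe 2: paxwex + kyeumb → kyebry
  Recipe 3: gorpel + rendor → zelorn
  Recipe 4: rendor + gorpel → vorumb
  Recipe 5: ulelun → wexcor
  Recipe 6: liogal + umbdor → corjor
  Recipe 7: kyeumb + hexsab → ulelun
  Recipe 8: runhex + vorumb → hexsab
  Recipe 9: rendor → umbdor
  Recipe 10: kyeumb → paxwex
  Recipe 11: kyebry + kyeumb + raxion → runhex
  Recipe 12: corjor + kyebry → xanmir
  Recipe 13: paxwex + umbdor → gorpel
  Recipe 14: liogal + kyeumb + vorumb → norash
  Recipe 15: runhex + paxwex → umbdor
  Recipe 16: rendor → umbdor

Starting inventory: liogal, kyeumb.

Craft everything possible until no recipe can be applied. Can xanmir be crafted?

Yes

Using Recipe 10, kyeumb makes paxwex.
Using Recipe 1, liogal and paxwex make raxion.
Using Recipe 2, paxwex and kyeumb make kyebry.
kyebry + kyeumb + raxion → runhex (Recipe 11).
Using Recipe 15, runhex and paxwex make umbdor.
liogal + umbdor → corjor (Recipe 6).
corjor + kyebry → xanmir (Recipe 12).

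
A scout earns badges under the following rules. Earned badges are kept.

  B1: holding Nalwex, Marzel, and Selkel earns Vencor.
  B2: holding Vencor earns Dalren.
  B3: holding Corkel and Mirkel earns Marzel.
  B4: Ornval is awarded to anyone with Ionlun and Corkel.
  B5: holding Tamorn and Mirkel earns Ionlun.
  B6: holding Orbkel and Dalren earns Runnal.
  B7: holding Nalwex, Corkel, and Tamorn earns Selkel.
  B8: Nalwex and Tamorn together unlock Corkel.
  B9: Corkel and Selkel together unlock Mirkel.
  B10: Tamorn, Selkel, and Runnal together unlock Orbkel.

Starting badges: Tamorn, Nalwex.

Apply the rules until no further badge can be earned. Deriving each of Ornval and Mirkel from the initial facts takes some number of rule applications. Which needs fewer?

Mirkel

Mirkel: With Nalwex and Tamorn, Corkel is earned (B8). With Nalwex, Corkel, and Tamorn, Selkel is earned (B7). With Corkel and Selkel, Mirkel is earned (B9). [3 rule applications]
Ornval: With Nalwex and Tamorn, Corkel is earned (B8). With Nalwex, Corkel, and Tamorn, Selkel is earned (B7). With Corkel and Selkel, Mirkel is earned (B9). With Tamorn and Mirkel, Ionlun is earned (B5). With Ionlun and Corkel, Ornval is earned (B4). [5 rule applications]
Mirkel needs fewer.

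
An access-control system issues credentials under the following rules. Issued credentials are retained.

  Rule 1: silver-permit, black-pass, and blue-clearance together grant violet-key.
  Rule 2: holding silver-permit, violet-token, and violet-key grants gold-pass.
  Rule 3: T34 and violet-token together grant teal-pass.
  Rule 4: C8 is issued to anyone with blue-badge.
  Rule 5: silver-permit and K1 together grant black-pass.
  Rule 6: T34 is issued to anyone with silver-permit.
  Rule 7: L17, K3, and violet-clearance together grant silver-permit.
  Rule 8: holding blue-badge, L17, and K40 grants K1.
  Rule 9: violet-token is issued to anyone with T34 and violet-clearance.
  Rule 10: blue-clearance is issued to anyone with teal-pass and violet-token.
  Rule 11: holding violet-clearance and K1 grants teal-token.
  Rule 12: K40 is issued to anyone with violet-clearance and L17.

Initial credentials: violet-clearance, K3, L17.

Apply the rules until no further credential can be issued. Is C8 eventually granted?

No

C8 would need blue-badge (Rule 4), but blue-badge is never granted.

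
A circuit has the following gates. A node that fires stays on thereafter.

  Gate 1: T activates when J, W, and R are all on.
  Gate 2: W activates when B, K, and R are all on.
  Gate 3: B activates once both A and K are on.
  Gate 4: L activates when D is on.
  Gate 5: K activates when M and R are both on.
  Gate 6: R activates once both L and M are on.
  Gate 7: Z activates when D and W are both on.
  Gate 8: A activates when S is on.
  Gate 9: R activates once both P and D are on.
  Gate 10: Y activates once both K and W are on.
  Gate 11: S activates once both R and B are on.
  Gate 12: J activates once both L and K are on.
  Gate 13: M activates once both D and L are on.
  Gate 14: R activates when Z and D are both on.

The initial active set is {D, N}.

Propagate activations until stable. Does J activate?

Yes

Gate 4: D on → L on.
Gate 13: D and L on → M on.
Gate 6: L and M on → R on.
Gate 5: M and R on → K on.
Gate 12: L and K on → J on.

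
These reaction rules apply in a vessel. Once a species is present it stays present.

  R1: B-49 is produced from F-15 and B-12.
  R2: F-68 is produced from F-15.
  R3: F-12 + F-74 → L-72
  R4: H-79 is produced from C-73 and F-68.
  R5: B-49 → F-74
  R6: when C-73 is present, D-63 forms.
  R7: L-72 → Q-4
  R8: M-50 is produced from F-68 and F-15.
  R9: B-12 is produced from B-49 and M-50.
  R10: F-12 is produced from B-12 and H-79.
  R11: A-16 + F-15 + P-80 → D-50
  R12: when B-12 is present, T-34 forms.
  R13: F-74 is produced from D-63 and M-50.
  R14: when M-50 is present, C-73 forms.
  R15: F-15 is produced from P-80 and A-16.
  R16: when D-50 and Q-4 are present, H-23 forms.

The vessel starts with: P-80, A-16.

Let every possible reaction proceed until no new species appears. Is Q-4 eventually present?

No

Q-4 would need L-72 (R7), but L-72 never forms.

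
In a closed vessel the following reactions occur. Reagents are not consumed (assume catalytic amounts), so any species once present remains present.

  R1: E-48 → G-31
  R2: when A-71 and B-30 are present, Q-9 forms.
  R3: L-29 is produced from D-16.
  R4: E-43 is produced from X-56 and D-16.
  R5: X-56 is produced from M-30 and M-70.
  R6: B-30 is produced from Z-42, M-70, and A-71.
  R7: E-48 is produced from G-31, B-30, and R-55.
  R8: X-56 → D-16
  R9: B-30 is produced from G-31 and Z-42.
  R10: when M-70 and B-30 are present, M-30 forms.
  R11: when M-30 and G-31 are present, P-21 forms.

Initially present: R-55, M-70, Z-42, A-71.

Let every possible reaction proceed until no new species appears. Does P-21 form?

No

P-21 would need M-30 and G-31 (R11), but G-31 never forms.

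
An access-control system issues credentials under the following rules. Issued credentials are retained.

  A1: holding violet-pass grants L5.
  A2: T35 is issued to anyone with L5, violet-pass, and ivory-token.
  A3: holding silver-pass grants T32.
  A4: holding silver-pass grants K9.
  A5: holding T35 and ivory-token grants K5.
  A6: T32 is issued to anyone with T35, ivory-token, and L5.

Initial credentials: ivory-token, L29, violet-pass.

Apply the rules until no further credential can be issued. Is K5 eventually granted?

Holding violet-pass grants L5 (A1).
Holding L5, violet-pass, and ivory-token grants T35 (A2).
Holding T35 and ivory-token grants K5 (A5).

Yes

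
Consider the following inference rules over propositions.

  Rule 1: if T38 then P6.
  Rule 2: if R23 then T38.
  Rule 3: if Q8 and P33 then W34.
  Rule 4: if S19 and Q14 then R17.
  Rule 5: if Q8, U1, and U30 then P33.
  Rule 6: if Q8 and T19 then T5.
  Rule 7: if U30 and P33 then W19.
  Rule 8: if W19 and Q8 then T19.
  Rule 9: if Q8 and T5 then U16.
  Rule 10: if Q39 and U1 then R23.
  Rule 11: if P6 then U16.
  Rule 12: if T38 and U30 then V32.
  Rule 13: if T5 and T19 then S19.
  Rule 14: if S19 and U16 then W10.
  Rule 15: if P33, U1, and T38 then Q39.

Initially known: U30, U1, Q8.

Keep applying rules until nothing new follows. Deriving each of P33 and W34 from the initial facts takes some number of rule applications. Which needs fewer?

P33

P33: From Q8, U1, and U30, Rule 5 gives P33. [1 rule application]
W34: Q8, U1, and U30 hold, so P33 follows (Rule 5). Q8 and P33 hold, so W34 follows (Rule 3). [2 rule applications]
P33 needs fewer.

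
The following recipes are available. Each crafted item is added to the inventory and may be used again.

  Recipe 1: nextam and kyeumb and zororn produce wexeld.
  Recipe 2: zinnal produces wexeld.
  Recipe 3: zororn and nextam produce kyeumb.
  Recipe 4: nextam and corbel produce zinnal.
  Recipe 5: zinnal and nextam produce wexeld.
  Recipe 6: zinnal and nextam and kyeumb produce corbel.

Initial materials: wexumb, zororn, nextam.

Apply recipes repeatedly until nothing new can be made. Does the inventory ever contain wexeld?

zororn and nextam → kyeumb (Recipe 3).
Using Recipe 1, nextam, kyeumb, and zororn make wexeld.

Yes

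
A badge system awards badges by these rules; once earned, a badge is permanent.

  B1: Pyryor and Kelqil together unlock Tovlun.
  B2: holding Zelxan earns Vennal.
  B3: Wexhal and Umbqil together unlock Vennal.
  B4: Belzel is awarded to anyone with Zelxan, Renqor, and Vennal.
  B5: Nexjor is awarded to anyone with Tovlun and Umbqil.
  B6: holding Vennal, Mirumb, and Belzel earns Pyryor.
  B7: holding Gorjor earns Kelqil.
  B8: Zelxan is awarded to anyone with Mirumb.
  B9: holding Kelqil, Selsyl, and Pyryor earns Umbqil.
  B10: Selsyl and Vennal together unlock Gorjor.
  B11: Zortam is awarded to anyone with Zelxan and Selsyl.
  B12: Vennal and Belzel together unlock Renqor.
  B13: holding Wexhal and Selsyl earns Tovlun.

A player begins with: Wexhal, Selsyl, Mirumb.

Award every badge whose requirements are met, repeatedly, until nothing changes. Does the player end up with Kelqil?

With Mirumb, Zelxan is earned (B8).
With Zelxan, Vennal is earned (B2).
With Selsyl and Vennal, Gorjor is earned (B10).
With Gorjor, Kelqil is earned (B7).

Yes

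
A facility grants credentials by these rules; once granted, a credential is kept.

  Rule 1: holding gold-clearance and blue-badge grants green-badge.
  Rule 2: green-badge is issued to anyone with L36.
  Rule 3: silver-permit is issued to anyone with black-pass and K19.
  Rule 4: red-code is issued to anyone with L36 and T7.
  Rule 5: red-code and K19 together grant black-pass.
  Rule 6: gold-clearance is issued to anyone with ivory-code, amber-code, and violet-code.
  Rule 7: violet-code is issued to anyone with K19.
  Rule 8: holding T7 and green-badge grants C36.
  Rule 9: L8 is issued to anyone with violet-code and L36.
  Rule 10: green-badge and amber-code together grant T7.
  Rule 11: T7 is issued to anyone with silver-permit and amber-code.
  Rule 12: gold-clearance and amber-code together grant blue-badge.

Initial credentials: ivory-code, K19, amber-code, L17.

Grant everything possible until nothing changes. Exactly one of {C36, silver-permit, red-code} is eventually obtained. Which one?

Holding K19 grants violet-code (Rule 7).
Holding ivory-code, amber-code, and violet-code grants gold-clearance (Rule 6).
Holding gold-clearance and amber-code grants blue-badge (Rule 12).
Holding gold-clearance and blue-badge grants green-badge (Rule 1).
Holding green-badge and amber-code grants T7 (Rule 10).
Holding T7 and green-badge grants C36 (Rule 8).
red-code would need L36 and T7 (Rule 4), but L36 is never granted. silver-permit would need black-pass and K19 (Rule 3), but black-pass is never granted.

C36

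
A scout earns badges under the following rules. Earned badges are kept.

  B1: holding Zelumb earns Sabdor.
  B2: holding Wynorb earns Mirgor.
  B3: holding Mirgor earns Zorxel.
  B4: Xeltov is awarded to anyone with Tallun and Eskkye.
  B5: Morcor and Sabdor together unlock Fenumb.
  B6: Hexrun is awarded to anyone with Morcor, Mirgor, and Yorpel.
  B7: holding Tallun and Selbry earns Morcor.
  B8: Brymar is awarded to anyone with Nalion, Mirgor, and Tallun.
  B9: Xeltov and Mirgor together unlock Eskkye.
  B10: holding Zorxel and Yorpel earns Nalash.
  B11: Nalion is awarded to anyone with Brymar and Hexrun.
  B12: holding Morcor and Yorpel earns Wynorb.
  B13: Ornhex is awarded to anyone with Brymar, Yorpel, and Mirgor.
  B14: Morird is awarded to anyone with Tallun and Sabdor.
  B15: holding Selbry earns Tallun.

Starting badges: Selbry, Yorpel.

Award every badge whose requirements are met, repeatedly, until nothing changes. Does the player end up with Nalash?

Yes

With Selbry, Tallun is earned (B15).
With Tallun and Selbry, Morcor is earned (B7).
With Morcor and Yorpel, Wynorb is earned (B12).
With Wynorb, Mirgor is earned (B2).
With Mirgor, Zorxel is earned (B3).
With Zorxel and Yorpel, Nalash is earned (B10).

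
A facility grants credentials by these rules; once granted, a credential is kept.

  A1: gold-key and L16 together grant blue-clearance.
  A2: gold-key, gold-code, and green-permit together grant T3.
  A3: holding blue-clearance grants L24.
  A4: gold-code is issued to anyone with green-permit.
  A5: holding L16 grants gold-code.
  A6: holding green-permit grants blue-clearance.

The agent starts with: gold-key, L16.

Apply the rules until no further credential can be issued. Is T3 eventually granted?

No

T3 would need gold-key, gold-code, and green-permit (A2), but green-permit is never granted.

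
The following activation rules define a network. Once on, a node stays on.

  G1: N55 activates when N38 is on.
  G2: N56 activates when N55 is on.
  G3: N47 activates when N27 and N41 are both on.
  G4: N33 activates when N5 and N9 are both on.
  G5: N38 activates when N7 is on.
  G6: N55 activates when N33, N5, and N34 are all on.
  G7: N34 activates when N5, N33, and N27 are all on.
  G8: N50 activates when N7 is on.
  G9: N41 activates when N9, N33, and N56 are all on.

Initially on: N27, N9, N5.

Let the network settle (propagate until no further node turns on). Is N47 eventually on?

Yes

G4: N5 and N9 on → N33 on.
N5, N33, and N27 are on, so N34 activates (G7).
N33, N5, and N34 are on, so N55 activates (G6).
G2: N55 on → N56 on.
N9, N33, and N56 are on, so N41 activates (G9).
N27 and N41 are on, so N47 activates (G3).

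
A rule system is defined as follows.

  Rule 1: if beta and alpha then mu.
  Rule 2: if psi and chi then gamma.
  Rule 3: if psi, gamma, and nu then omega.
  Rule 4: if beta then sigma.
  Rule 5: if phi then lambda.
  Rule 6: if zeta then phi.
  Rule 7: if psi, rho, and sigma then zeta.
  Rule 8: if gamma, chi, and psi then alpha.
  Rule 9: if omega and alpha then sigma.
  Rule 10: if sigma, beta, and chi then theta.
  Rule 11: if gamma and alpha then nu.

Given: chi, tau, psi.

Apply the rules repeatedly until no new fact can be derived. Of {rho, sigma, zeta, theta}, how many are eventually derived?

1

From psi and chi, Rule 2 gives gamma.
gamma, chi, and psi hold, so alpha follows (Rule 8).
gamma and alpha hold, so nu follows (Rule 11).
psi, gamma, and nu hold, so omega follows (Rule 3).
From omega and alpha, Rule 9 gives sigma.
No rule produces rho, and it is not given.
sigma: reached.
zeta would need psi, rho, and sigma (Rule 7), but rho is never established.
theta would need sigma, beta, and chi (Rule 10), but beta is never established.
Reached: sigma — 1 of the 4.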